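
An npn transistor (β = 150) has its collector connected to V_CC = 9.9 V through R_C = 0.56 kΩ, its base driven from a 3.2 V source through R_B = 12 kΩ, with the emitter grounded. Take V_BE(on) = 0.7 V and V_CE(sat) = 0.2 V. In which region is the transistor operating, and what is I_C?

Assume active: I_B = (3.2 − 0.7)/12 = 0.208 mA, giving I_C = β·I_B = 31.2 mA.
But then V_CE = 9.9 − 31.2×0.56 = -7.6 V < V_CE(sat) = 0.2 V — impossible in the active region.
So the transistor is saturated. With V_CE = 0.2 V, I_C = (V_CC − 0.2)/R_C = 9.7/0.56 = 17.3 mA.
Check: β·I_B = 31.2 mA > I_C = 17.3 mA, confirming saturation.

saturation; I_C ≈ 17 mA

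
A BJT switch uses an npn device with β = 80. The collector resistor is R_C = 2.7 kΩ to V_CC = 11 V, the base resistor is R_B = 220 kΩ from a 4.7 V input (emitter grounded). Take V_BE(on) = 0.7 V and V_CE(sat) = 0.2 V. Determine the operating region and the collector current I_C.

Assume active. Base-emitter loop: I_B = (V_BB − V_BE)/R_B = (4.7 − 0.7)/220 = 0.0182 mA.
I_C = β·I_B = 80×0.0182 = 1.45 mA.
V_CE = V_CC − I_C·R_C = 11 − 1.45×2.7 = 7.07 V > V_CE(sat), so the active-region assumption holds.

active; I_C ≈ 1.5 mA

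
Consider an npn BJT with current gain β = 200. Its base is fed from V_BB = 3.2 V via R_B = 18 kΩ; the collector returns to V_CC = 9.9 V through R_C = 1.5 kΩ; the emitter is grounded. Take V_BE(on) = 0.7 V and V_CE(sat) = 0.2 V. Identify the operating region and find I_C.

saturation; I_C ≈ 6.5 mA

Assume active: I_B = (3.2 − 0.7)/18 = 0.139 mA, giving I_C = β·I_B = 27.8 mA.
But then V_CE = 9.9 − 27.8×1.5 = -31.8 V < V_CE(sat) = 0.2 V — impossible in the active region.
So the transistor is saturated. With V_CE = 0.2 V, I_C = (V_CC − 0.2)/R_C = 9.7/1.5 = 6.47 mA.
Check: β·I_B = 27.8 mA > I_C = 6.47 mA, confirming saturation.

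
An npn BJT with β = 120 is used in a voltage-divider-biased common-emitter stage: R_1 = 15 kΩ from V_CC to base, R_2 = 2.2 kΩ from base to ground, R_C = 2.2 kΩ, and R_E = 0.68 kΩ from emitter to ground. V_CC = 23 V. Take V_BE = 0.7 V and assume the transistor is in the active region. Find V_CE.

Thevenize the base divider: V_Th = V_CC·R_2/(R_1+R_2) = 23×2.2/17.2 = 2.94 V, R_Th = R_1‖R_2 = 1.92 kΩ.
Base-emitter loop: V_Th = I_B·R_Th + V_BE + (β+1)I_B·R_E, so I_B = (2.94 − 0.7) / (1.92 + 121×0.68) = 0.0266 mA.
I_C = β·I_B = 120×0.0266 = 3.2 mA, and I_E = (β+1)I_B = 3.22 mA.
V_CE = V_CC − I_C·R_C − I_E·R_E = 23 − 3.2×2.2 − 3.22×0.68 = 13.8 V.
V_CE = 13.8 V > 0.2 V confirms active-region operation.

V_CE ≈ 14 V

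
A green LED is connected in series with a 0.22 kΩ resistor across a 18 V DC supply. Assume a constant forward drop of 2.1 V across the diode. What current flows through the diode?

I ≈ 72 mA

KVL around the loop: 18 = V_D + I·R = 2.1 + I × 0.22 kΩ.
So I = (18 − 2.1) / 0.22 kΩ = 15.9 / 0.22 = 72.3 mA.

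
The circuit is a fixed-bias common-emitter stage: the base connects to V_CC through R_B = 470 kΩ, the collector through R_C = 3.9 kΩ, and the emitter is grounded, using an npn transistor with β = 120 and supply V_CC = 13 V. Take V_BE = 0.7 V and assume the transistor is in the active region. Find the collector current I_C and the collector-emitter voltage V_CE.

I_C ≈ 3.1 mA, V_CE ≈ 0.75 V

Base loop: V_CC = I_B·R_B + V_BE, so I_B = (13 − 0.7)/470 kΩ = 0.0262 mA.
In the active region I_C = β·I_B = 120 × 0.0262 = 3.14 mA.
Collector loop: V_CE = V_CC − I_C·R_C = 13 − 3.14×3.9 = 0.752 V.
Since V_CE = 0.752 V > V_CE(sat) ≈ 0.2 V, the transistor is in the active region as assumed.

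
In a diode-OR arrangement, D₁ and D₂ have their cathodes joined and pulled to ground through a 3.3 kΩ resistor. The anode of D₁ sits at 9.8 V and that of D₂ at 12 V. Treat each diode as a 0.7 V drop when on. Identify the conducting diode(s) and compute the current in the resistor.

Assume both conduct. Then node N would need to be at both 9.8−0.7 = 9.1 V and 12−0.7 = 11.3 V, which is impossible.
Assume only D₂ conducts: V_N = 12 − 0.7 = 11.3 V, so I_R = 11.3/3.3 = 3.42 mA.
Check D₁: its anode-to-cathode voltage is 9.8 − 11.3 = -1.5 V < 0.7 V, so it is off. The assumption is consistent.

Only D₂ conducts; I_R ≈ 3.4 mA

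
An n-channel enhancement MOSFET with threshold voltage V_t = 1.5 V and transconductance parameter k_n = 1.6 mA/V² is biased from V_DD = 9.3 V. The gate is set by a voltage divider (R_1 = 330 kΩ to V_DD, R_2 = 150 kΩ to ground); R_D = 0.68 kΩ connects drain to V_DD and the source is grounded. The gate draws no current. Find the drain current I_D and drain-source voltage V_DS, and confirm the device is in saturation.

I_D ≈ 1.6 mA, V_DS ≈ 8.2 V

V_G = V_DD·R_2/(R_1+R_2) = 9.3×150/480 = 2.91 V. With the source grounded, V_GS = V_G = 2.91 V.
Assume saturation: I_D = (k_n/2)(V_GS − V_t)² = (1.6/2)×(2.91 − 1.5)² = 0.8×1.41² = 1.58 mA.
V_DS = V_DD − I_D·R_D = 9.3 − 1.58×0.68 = 8.22 V.
Saturation requires V_DS ≥ V_GS − V_t = 1.41 V; 8.22 ≥ 1.41 ✓.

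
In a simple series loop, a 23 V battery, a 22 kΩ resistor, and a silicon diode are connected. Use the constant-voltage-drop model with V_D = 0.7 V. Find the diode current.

I ≈ 1 mA

KVL around the loop: 23 = V_D + I·R = 0.7 + I × 22 kΩ.
So I = (23 − 0.7) / 22 kΩ = 22.3 / 22 = 1.01 mA.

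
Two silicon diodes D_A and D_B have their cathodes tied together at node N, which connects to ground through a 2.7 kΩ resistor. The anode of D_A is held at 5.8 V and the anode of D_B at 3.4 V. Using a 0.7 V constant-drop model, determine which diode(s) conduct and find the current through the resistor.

Assume both conduct. Then node N would need to be at both 5.8−0.7 = 5.1 V and 3.4−0.7 = 2.7 V, which is impossible.
Assume only D_A conducts: V_N = 5.8 − 0.7 = 5.1 V, so I_R = 5.1/2.7 = 1.89 mA.
Check D_B: its anode-to-cathode voltage is 3.4 − 5.1 = -1.7 V < 0.7 V, so it is off. The assumption is consistent.

Only D_A conducts; I_R ≈ 1.9 mA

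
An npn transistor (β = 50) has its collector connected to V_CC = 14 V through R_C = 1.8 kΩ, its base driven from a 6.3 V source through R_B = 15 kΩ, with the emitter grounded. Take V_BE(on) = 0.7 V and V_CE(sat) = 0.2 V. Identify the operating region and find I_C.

saturation; I_C ≈ 7.7 mA

Assume active: I_B = (6.3 − 0.7)/15 = 0.373 mA, giving I_C = β·I_B = 18.7 mA.
But then V_CE = 14 − 18.7×1.8 = -19.6 V < V_CE(sat) = 0.2 V — impossible in the active region.
So the transistor is saturated. With V_CE = 0.2 V, I_C = (V_CC − 0.2)/R_C = 13.8/1.8 = 7.67 mA.
Check: β·I_B = 18.7 mA > I_C = 7.67 mA, confirming saturation.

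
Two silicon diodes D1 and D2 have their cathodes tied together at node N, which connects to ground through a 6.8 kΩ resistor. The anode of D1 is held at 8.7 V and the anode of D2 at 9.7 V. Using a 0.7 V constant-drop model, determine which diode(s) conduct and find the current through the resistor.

Only D2 conducts; I_R ≈ 1.3 mA

Assume both conduct. Then node N would need to be at both 8.7−0.7 = 8 V and 9.7−0.7 = 9 V, which is impossible.
Assume only D2 conducts: V_N = 9.7 − 0.7 = 9 V, so I_R = 9/6.8 = 1.32 mA.
Check D1: its anode-to-cathode voltage is 8.7 − 9 = -0.3 V < 0.7 V, so it is off. The assumption is consistent.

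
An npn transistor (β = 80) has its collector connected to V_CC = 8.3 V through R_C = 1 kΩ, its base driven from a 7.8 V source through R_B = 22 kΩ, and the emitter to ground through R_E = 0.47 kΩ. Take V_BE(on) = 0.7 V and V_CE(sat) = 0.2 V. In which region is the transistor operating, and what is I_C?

saturation; I_C ≈ 5.4 mA

Assume active: I_B = (7.8 − 0.7)/(22 + 81×0.47) = 0.118 mA, I_C = β·I_B = 9.46 mA.
Then V_CE = 8.3 − 9.46×1 − 9.57×0.47 = -5.66 V < 0.2 V — the active assumption fails.
Re-solve with V_CE = 0.2 V. KCL at the emitter: V_E/R_E = (V_BB−0.7−V_E)/R_B + (V_CC−0.2−V_E)/R_C, giving V_E = 2.65 V.
I_C = (V_CC − 0.2 − V_E)/R_C = (8.1 − 2.65)/1 = 5.45 mA.
Check: I_B = (7.1 − 2.65)/22 = 0.202 mA, and β·I_B = 16.2 mA > I_C, confirming saturation.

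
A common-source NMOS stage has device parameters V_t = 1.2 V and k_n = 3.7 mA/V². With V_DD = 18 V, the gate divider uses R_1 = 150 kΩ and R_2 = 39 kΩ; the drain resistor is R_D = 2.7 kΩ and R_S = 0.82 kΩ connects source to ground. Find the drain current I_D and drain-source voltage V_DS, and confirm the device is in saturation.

I_D ≈ 1.8 mA, V_DS ≈ 11 V

V_G = V_DD·R_2/(R_1+R_2) = 18×39/189 = 3.71 V.
Assume saturation: I_D = (k_n/2)(V_GS − V_t)² with V_GS = V_G − I_D·R_S = 3.71 − 0.82·I_D.
Substituting gives 1.24·I_D² − 8.63·I_D + 11.7 = 0, with roots I_D = 1.85 or 5.09 mA.
The root I_D = 5.09 mA gives V_GS = -0.459 V ≤ V_t, so take I_D = 1.85 mA.
Then V_GS = 2.2 V and V_DS = V_DD − I_D(R_D+R_S) = 18 − 1.85×3.52 = 11.5 V.
Saturation requires V_DS ≥ V_GS − V_t = 0.999 V; 11.5 ≥ 0.999 ✓.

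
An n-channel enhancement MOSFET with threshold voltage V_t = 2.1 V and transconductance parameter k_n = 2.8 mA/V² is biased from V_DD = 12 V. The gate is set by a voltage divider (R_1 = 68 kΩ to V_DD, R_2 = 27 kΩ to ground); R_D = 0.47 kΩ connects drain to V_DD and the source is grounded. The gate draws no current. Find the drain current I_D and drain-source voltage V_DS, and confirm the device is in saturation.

V_G = V_DD·R_2/(R_1+R_2) = 12×27/95 = 3.41 V. With the source grounded, V_GS = V_G = 3.41 V.
Assume saturation: I_D = (k_n/2)(V_GS − V_t)² = (2.8/2)×(3.41 − 2.1)² = 1.4×1.31² = 2.4 mA.
V_DS = V_DD − I_D·R_D = 12 − 2.4×0.47 = 10.9 V.
Saturation requires V_DS ≥ V_GS − V_t = 1.31 V; 10.9 ≥ 1.31 ✓.

I_D ≈ 2.4 mA, V_DS ≈ 11 V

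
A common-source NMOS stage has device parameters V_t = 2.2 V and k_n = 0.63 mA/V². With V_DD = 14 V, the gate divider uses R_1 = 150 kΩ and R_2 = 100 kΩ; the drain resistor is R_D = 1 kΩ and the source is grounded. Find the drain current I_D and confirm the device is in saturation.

I_D ≈ 3.6 mA

V_G = V_DD·R_2/(R_1+R_2) = 14×100/250 = 5.6 V. With the source grounded, V_GS = V_G = 5.6 V.
Assume saturation: I_D = (k_n/2)(V_GS − V_t)² = (0.63/2)×(5.6 − 2.2)² = 0.315×3.4² = 3.64 mA.
V_DS = V_DD − I_D·R_D = 14 − 3.64×1 = 10.4 V.
Saturation requires V_DS ≥ V_GS − V_t = 3.4 V; 10.4 ≥ 3.4 ✓.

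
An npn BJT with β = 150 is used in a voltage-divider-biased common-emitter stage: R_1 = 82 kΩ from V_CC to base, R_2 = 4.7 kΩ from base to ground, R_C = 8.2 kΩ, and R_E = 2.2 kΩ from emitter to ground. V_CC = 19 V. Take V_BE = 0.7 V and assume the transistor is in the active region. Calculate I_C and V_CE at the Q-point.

Thevenize the base divider: V_Th = V_CC·R_2/(R_1+R_2) = 19×4.7/86.7 = 1.03 V, R_Th = R_1‖R_2 = 4.45 kΩ.
Base-emitter loop: V_Th = I_B·R_Th + V_BE + (β+1)I_B·R_E, so I_B = (1.03 − 0.7) / (4.45 + 151×2.2) = 0.00098 mA.
I_C = β·I_B = 150×0.00098 = 0.147 mA, and I_E = (β+1)I_B = 0.148 mA.
V_CE = V_CC − I_C·R_C − I_E·R_E = 19 − 0.147×8.2 − 0.148×2.2 = 17.5 V.
V_CE = 17.5 V > 0.2 V confirms active-region operation.

I_C ≈ 0.15 mA, V_CE ≈ 17 V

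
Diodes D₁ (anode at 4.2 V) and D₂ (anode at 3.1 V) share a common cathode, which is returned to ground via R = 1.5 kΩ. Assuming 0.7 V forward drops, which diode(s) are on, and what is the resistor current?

Assume both conduct. Then node N would need to be at both 4.2−0.7 = 3.5 V and 3.1−0.7 = 2.4 V, which is impossible.
Assume only D₁ conducts: V_N = 4.2 − 0.7 = 3.5 V, so I_R = 3.5/1.5 = 2.33 mA.
Check D₂: its anode-to-cathode voltage is 3.1 − 3.5 = -0.4 V < 0.7 V, so it is off. The assumption is consistent.

Only D₁ conducts; I_R ≈ 2.3 mA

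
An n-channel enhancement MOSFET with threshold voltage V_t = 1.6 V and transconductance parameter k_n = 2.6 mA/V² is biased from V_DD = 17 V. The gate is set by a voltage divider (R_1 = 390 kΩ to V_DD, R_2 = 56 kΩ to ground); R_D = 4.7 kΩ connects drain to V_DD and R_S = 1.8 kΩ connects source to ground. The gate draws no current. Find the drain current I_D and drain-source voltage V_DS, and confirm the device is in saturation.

V_G = V_DD·R_2/(R_1+R_2) = 17×56/446 = 2.13 V.
Assume saturation: I_D = (k_n/2)(V_GS − V_t)² with V_GS = V_G − I_D·R_S = 2.13 − 1.8·I_D.
Substituting gives 4.21·I_D² − 3.5·I_D + 0.371 = 0, with roots I_D = 0.125 or 0.707 mA.
The root I_D = 0.707 mA gives V_GS = 0.863 V ≤ V_t, so take I_D = 0.125 mA.
Then V_GS = 1.91 V and V_DS = V_DD − I_D(R_D+R_S) = 17 − 0.125×6.5 = 16.2 V.
Saturation requires V_DS ≥ V_GS − V_t = 0.31 V; 16.2 ≥ 0.31 ✓.

I_D ≈ 0.12 mA, V_DS ≈ 16 V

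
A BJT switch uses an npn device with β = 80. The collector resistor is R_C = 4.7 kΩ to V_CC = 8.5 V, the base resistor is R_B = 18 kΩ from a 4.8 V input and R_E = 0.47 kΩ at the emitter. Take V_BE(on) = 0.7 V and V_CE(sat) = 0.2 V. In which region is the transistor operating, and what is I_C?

saturation; I_C ≈ 1.6 mA

Assume active: I_B = (4.8 − 0.7)/(18 + 81×0.47) = 0.0731 mA, I_C = β·I_B = 5.85 mA.
Then V_CE = 8.5 − 5.85×4.7 − 5.92×0.47 = -21.8 V < 0.2 V — the active assumption fails.
Re-solve with V_CE = 0.2 V. KCL at the emitter: V_E/R_E = (V_BB−0.7−V_E)/R_B + (V_CC−0.2−V_E)/R_C, giving V_E = 0.832 V.
I_C = (V_CC − 0.2 − V_E)/R_C = (8.3 − 0.832)/4.7 = 1.59 mA.
Check: I_B = (4.1 − 0.832)/18 = 0.182 mA, and β·I_B = 14.5 mA > I_C, confirming saturation.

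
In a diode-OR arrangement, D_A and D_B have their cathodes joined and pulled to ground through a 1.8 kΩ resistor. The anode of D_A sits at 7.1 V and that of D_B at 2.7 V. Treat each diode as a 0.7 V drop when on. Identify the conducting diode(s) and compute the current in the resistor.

Assume both conduct. Then node N would need to be at both 7.1−0.7 = 6.4 V and 2.7−0.7 = 2 V, which is impossible.
Assume only D_A conducts: V_N = 7.1 − 0.7 = 6.4 V, so I_R = 6.4/1.8 = 3.56 mA.
Check D_B: its anode-to-cathode voltage is 2.7 − 6.4 = -3.7 V < 0.7 V, so it is off. The assumption is consistent.

Only D_A conducts; I_R ≈ 3.6 mA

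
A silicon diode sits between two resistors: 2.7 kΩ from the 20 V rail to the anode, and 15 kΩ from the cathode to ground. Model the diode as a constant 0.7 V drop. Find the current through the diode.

The two resistors are in series with the diode, so KVL gives 20 = I·2.7 + 0.7 + I·15.
I = (20 − 0.7) / (2.7 + 15) kΩ = 19.3 / 17.7 = 1.09 mA.

I ≈ 1.1 mA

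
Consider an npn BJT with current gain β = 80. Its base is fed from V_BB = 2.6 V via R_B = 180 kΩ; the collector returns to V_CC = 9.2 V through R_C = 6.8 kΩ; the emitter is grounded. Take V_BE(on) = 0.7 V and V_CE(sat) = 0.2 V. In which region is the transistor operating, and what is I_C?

active; I_C ≈ 0.84 mA

Assume active. Base-emitter loop: I_B = (V_BB − V_BE)/R_B = (2.6 − 0.7)/180 = 0.0106 mA.
I_C = β·I_B = 80×0.0106 = 0.844 mA.
V_CE = V_CC − I_C·R_C = 9.2 − 0.844×6.8 = 3.46 V > V_CE(sat), so the active-region assumption holds.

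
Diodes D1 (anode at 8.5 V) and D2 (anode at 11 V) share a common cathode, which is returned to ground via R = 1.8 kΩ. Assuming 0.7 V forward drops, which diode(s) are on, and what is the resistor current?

Only D2 conducts; I_R ≈ 5.7 mA

Assume both conduct. Then node N would need to be at both 8.5−0.7 = 7.8 V and 11−0.7 = 10.3 V, which is impossible.
Assume only D2 conducts: V_N = 11 − 0.7 = 10.3 V, so I_R = 10.3/1.8 = 5.72 mA.
Check D1: its anode-to-cathode voltage is 8.5 − 10.3 = -1.8 V < 0.7 V, so it is off. The assumption is consistent.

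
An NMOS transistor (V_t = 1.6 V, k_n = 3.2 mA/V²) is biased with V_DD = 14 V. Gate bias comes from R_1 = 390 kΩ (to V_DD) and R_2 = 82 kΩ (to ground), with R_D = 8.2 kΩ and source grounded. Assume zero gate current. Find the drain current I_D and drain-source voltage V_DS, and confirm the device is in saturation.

I_D ≈ 1.1 mA, V_DS ≈ 4.9 V

V_G = V_DD·R_2/(R_1+R_2) = 14×82/472 = 2.43 V. With the source grounded, V_GS = V_G = 2.43 V.
Assume saturation: I_D = (k_n/2)(V_GS − V_t)² = (3.2/2)×(2.43 − 1.6)² = 1.6×0.832² = 1.11 mA.
V_DS = V_DD − I_D·R_D = 14 − 1.11×8.2 = 4.91 V.
Saturation requires V_DS ≥ V_GS − V_t = 0.832 V; 4.91 ≥ 0.832 ✓.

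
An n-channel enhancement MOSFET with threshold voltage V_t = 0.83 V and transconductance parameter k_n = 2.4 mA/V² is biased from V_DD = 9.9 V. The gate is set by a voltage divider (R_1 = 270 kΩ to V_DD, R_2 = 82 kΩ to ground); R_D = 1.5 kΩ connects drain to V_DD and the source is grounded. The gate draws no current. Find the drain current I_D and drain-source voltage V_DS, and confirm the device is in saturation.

V_G = V_DD·R_2/(R_1+R_2) = 9.9×82/352 = 2.31 V. With the source grounded, V_GS = V_G = 2.31 V.
Assume saturation: I_D = (k_n/2)(V_GS − V_t)² = (2.4/2)×(2.31 − 0.83)² = 1.2×1.48² = 2.62 mA.
V_DS = V_DD − I_D·R_D = 9.9 − 2.62×1.5 = 5.98 V.
Saturation requires V_DS ≥ V_GS − V_t = 1.48 V; 5.98 ≥ 1.48 ✓.

I_D ≈ 2.6 mA, V_DS ≈ 6 V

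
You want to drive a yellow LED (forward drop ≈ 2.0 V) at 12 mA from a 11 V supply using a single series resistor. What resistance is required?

The resistor drops V_S − V_D = 11 − 2.0 = 9 V at 12 mA.
R = 9 V / 12 mA = 0.75 kΩ.

R ≈ 0.75 kΩ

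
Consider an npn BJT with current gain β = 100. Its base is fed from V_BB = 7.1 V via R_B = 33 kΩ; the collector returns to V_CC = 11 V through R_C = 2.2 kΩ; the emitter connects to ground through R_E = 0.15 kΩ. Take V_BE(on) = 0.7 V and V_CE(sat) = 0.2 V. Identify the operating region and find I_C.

Assume active: I_B = (7.1 − 0.7)/(33 + 101×0.15) = 0.133 mA, I_C = β·I_B = 13.3 mA.
Then V_CE = 11 − 13.3×2.2 − 13.4×0.15 = -20.3 V < 0.2 V — the active assumption fails.
Re-solve with V_CE = 0.2 V. KCL at the emitter: V_E/R_E = (V_BB−0.7−V_E)/R_B + (V_CC−0.2−V_E)/R_C, giving V_E = 0.714 V.
I_C = (V_CC − 0.2 − V_E)/R_C = (10.8 − 0.714)/2.2 = 4.58 mA.
Check: I_B = (6.4 − 0.714)/33 = 0.172 mA, and β·I_B = 17.2 mA > I_C, confirming saturation.

saturation; I_C ≈ 4.6 mA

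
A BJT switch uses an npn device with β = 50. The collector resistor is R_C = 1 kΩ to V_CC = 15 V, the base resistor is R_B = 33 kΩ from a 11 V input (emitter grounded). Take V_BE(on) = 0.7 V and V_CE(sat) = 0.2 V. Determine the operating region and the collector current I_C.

Assume active: I_B = (11 − 0.7)/33 = 0.312 mA, giving I_C = β·I_B = 15.6 mA.
But then V_CE = 15 − 15.6×1 = -0.606 V < V_CE(sat) = 0.2 V — impossible in the active region.
So the transistor is saturated. With V_CE = 0.2 V, I_C = (V_CC − 0.2)/R_C = 14.8/1 = 14.8 mA.
Check: β·I_B = 15.6 mA > I_C = 14.8 mA, confirming saturation.

saturation; I_C ≈ 15 mA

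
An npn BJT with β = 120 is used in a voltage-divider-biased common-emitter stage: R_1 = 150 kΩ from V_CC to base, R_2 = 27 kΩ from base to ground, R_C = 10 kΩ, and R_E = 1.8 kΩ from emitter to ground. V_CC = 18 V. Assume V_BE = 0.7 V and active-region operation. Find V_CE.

Thevenize the base divider: V_Th = V_CC·R_2/(R_1+R_2) = 18×27/177 = 2.75 V, R_Th = R_1‖R_2 = 22.9 kΩ.
Base-emitter loop: V_Th = I_B·R_Th + V_BE + (β+1)I_B·R_E, so I_B = (2.75 − 0.7) / (22.9 + 121×1.8) = 0.0085 mA.
I_C = β·I_B = 120×0.0085 = 1.02 mA, and I_E = (β+1)I_B = 1.03 mA.
V_CE = V_CC − I_C·R_C − I_E·R_E = 18 − 1.02×10 − 1.03×1.8 = 5.95 V.
V_CE = 5.95 V > 0.2 V confirms active-region operation.

V_CE ≈ 5.9 V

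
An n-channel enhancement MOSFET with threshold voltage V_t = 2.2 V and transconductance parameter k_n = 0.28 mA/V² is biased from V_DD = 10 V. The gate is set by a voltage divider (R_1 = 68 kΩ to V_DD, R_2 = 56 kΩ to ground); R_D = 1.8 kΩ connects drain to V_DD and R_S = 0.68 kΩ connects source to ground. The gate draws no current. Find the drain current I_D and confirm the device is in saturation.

I_D ≈ 0.53 mA

V_G = V_DD·R_2/(R_1+R_2) = 10×56/124 = 4.52 V.
Assume saturation: I_D = (k_n/2)(V_GS − V_t)² with V_GS = V_G − I_D·R_S = 4.52 − 0.68·I_D.
Substituting gives 0.0647·I_D² − 1.44·I_D + 0.751 = 0, with roots I_D = 0.534 or 21.7 mA.
The root I_D = 21.7 mA gives V_GS = -10.3 V ≤ V_t, so take I_D = 0.534 mA.
Then V_GS = 4.15 V and V_DS = V_DD − I_D(R_D+R_S) = 10 − 0.534×2.48 = 8.68 V.
Saturation requires V_DS ≥ V_GS − V_t = 1.95 V; 8.68 ≥ 1.95 ✓.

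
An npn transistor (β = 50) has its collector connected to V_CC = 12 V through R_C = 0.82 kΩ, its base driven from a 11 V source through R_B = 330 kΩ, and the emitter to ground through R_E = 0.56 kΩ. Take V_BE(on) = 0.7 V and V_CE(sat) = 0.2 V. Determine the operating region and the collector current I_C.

Assume active. Base-emitter loop: I_B = (V_BB − V_BE)/(R_B + (β+1)R_E) = (11 − 0.7)/(330 + 51×0.56) = 0.0287 mA.
I_C = β·I_B = 50×0.0287 = 1.44 mA.
V_CE = V_CC − I_C·R_C − I_E·R_E = 12 − 1.44×0.82 − 1.47×0.56 = 10 V > V_CE(sat), so the active-region assumption holds.

active; I_C ≈ 1.4 mA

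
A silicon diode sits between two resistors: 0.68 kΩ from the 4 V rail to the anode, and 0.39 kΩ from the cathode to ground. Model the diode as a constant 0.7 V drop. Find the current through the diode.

The two resistors are in series with the diode, so KVL gives 4 = I·0.68 + 0.7 + I·0.39.
I = (4 − 0.7) / (0.68 + 0.39) kΩ = 3.3 / 1.07 = 3.08 mA.

I ≈ 3.1 mA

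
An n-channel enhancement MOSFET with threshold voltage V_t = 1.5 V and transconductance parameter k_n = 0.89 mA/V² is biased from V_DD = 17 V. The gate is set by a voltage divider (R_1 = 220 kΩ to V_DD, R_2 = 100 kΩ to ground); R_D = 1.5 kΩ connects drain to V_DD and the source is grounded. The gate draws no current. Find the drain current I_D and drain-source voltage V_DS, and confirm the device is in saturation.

V_G = V_DD·R_2/(R_1+R_2) = 17×100/320 = 5.31 V. With the source grounded, V_GS = V_G = 5.31 V.
Assume saturation: I_D = (k_n/2)(V_GS − V_t)² = (0.89/2)×(5.31 − 1.5)² = 0.445×3.81² = 6.47 mA.
V_DS = V_DD − I_D·R_D = 17 − 6.47×1.5 = 7.3 V.
Saturation requires V_DS ≥ V_GS − V_t = 3.81 V; 7.3 ≥ 3.81 ✓.

I_D ≈ 6.5 mA, V_DS ≈ 7.3 V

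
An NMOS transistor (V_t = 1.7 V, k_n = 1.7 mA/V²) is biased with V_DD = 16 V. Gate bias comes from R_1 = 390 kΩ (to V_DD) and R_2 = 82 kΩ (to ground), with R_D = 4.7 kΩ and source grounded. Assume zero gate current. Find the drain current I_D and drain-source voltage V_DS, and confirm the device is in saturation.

V_G = V_DD·R_2/(R_1+R_2) = 16×82/472 = 2.78 V. With the source grounded, V_GS = V_G = 2.78 V.
Assume saturation: I_D = (k_n/2)(V_GS − V_t)² = (1.7/2)×(2.78 − 1.7)² = 0.85×1.08² = 0.991 mA.
V_DS = V_DD − I_D·R_D = 16 − 0.991×4.7 = 11.3 V.
Saturation requires V_DS ≥ V_GS − V_t = 1.08 V; 11.3 ≥ 1.08 ✓.

I_D ≈ 0.99 mA, V_DS ≈ 11 V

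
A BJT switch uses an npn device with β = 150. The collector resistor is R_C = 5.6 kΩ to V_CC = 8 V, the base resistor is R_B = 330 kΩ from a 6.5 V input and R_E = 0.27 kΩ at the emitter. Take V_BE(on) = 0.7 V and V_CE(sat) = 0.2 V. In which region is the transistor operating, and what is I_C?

saturation; I_C ≈ 1.3 mA

Assume active: I_B = (6.5 − 0.7)/(330 + 151×0.27) = 0.0156 mA, I_C = β·I_B = 2.35 mA.
Then V_CE = 8 − 2.35×5.6 − 2.36×0.27 = -5.78 V < 0.2 V — the active assumption fails.
Re-solve with V_CE = 0.2 V. KCL at the emitter: V_E/R_E = (V_BB−0.7−V_E)/R_B + (V_CC−0.2−V_E)/R_C, giving V_E = 0.363 V.
I_C = (V_CC − 0.2 − V_E)/R_C = (7.8 − 0.363)/5.6 = 1.33 mA.
Check: I_B = (5.8 − 0.363)/330 = 0.0165 mA, and β·I_B = 2.47 mA > I_C, confirming saturation.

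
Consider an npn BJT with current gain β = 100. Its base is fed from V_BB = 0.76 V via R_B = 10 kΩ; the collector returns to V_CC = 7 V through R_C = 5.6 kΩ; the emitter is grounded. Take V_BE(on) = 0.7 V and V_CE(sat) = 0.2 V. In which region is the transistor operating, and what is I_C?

Assume active. Base-emitter loop: I_B = (V_BB − V_BE)/R_B = (0.76 − 0.7)/10 = 0.006 mA.
I_C = β·I_B = 100×0.006 = 0.6 mA.
V_CE = V_CC − I_C·R_C = 7 − 0.6×5.6 = 3.64 V > V_CE(sat), so the active-region assumption holds.

active; I_C ≈ 0.6 mA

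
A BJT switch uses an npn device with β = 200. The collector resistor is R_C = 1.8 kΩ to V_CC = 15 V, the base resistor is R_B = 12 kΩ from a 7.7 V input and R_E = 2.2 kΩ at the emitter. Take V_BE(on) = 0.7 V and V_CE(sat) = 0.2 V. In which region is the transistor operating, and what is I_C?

active; I_C ≈ 3.1 mA

Assume active. Base-emitter loop: I_B = (V_BB − V_BE)/(R_B + (β+1)R_E) = (7.7 − 0.7)/(12 + 201×2.2) = 0.0154 mA.
I_C = β·I_B = 200×0.0154 = 3.08 mA.
V_CE = V_CC − I_C·R_C − I_E·R_E = 15 − 3.08×1.8 − 3.1×2.2 = 2.64 V > V_CE(sat), so the active-region assumption holds.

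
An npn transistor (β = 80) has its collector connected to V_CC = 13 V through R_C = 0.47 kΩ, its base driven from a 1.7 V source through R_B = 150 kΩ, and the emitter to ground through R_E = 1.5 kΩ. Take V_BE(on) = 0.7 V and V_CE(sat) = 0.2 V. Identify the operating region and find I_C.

active; I_C ≈ 0.29 mA

Assume active. Base-emitter loop: I_B = (V_BB − V_BE)/(R_B + (β+1)R_E) = (1.7 − 0.7)/(150 + 81×1.5) = 0.00368 mA.
I_C = β·I_B = 80×0.00368 = 0.295 mA.
V_CE = V_CC − I_C·R_C − I_E·R_E = 13 − 0.295×0.47 − 0.298×1.5 = 12.4 V > V_CE(sat), so the active-region assumption holds.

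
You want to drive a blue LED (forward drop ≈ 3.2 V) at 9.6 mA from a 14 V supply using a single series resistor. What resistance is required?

The resistor drops V_S − V_D = 14 − 3.2 = 10.8 V at 9.6 mA.
R = 10.8 V / 9.6 mA = 1.13 kΩ.

R ≈ 1.1 kΩ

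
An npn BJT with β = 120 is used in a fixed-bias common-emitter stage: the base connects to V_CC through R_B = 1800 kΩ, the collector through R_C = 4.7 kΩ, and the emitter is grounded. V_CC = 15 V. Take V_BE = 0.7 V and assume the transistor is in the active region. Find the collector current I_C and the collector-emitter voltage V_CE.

I_C ≈ 0.95 mA, V_CE ≈ 11 V

Base loop: V_CC = I_B·R_B + V_BE, so I_B = (15 − 0.7)/1800 kΩ = 0.00794 mA.
In the active region I_C = β·I_B = 120 × 0.00794 = 0.953 mA.
Collector loop: V_CE = V_CC − I_C·R_C = 15 − 0.953×4.7 = 10.5 V.
Since V_CE = 10.5 V > V_CE(sat) ≈ 0.2 V, the transistor is in the active region as assumed.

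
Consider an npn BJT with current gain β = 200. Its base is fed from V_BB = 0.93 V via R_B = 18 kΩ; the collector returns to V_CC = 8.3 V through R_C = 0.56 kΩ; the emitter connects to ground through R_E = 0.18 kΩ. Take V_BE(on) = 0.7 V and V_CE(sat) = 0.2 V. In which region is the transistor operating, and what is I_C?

Assume active. Base-emitter loop: I_B = (V_BB − V_BE)/(R_B + (β+1)R_E) = (0.93 − 0.7)/(18 + 201×0.18) = 0.00425 mA.
I_C = β·I_B = 200×0.00425 = 0.849 mA.
V_CE = V_CC − I_C·R_C − I_E·R_E = 8.3 − 0.849×0.56 − 0.853×0.18 = 7.67 V > V_CE(sat), so the active-region assumption holds.

active; I_C ≈ 0.85 mA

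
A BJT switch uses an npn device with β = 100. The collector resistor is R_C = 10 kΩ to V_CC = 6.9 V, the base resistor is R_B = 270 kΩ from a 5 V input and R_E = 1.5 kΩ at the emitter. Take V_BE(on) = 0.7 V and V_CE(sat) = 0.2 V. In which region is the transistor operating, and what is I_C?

saturation; I_C ≈ 0.58 mA

Assume active: I_B = (5 − 0.7)/(270 + 101×1.5) = 0.0102 mA, I_C = β·I_B = 1.02 mA.
Then V_CE = 6.9 − 1.02×10 − 1.03×1.5 = -4.85 V < 0.2 V — the active assumption fails.
Re-solve with V_CE = 0.2 V. KCL at the emitter: V_E/R_E = (V_BB−0.7−V_E)/R_B + (V_CC−0.2−V_E)/R_C, giving V_E = 0.89 V.
I_C = (V_CC − 0.2 − V_E)/R_C = (6.7 − 0.89)/10 = 0.581 mA.
Check: I_B = (4.3 − 0.89)/270 = 0.0126 mA, and β·I_B = 1.26 mA > I_C, confirming saturation.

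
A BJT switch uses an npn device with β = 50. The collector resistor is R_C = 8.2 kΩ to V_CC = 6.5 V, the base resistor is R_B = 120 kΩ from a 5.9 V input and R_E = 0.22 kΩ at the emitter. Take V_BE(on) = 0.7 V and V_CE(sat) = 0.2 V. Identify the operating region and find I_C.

saturation; I_C ≈ 0.75 mA

Assume active: I_B = (5.9 − 0.7)/(120 + 51×0.22) = 0.0396 mA, I_C = β·I_B = 1.98 mA.
Then V_CE = 6.5 − 1.98×8.2 − 2.02×0.22 = -10.2 V < 0.2 V — the active assumption fails.
Re-solve with V_CE = 0.2 V. KCL at the emitter: V_E/R_E = (V_BB−0.7−V_E)/R_B + (V_CC−0.2−V_E)/R_C, giving V_E = 0.174 V.
I_C = (V_CC − 0.2 − V_E)/R_C = (6.3 − 0.174)/8.2 = 0.747 mA.
Check: I_B = (5.2 − 0.174)/120 = 0.0419 mA, and β·I_B = 2.09 mA > I_C, confirming saturation.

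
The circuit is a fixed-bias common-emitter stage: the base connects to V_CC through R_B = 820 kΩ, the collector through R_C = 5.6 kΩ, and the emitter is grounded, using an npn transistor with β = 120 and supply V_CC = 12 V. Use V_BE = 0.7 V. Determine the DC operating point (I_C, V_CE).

I_C ≈ 1.7 mA, V_CE ≈ 2.7 V

Base loop: V_CC = I_B·R_B + V_BE, so I_B = (12 − 0.7)/820 kΩ = 0.0138 mA.
In the active region I_C = β·I_B = 120 × 0.0138 = 1.65 mA.
Collector loop: V_CE = V_CC − I_C·R_C = 12 − 1.65×5.6 = 2.74 V.
Since V_CE = 2.74 V > V_CE(sat) ≈ 0.2 V, the transistor is in the active region as assumed.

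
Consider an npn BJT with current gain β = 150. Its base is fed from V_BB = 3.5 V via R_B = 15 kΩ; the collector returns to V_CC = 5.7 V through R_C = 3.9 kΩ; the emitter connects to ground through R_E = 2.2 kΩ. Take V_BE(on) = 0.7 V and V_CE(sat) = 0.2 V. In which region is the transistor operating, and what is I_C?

Assume active: I_B = (3.5 − 0.7)/(15 + 151×2.2) = 0.00806 mA, I_C = β·I_B = 1.21 mA.
Then V_CE = 5.7 − 1.21×3.9 − 1.22×2.2 = -1.7 V < 0.2 V — the active assumption fails.
Re-solve with V_CE = 0.2 V. KCL at the emitter: V_E/R_E = (V_BB−0.7−V_E)/R_B + (V_CC−0.2−V_E)/R_C, giving V_E = 2.05 V.
I_C = (V_CC − 0.2 − V_E)/R_C = (5.5 − 2.05)/3.9 = 0.884 mA.
Check: I_B = (2.8 − 2.05)/15 = 0.0498 mA, and β·I_B = 7.46 mA > I_C, confirming saturation.

saturation; I_C ≈ 0.88 mA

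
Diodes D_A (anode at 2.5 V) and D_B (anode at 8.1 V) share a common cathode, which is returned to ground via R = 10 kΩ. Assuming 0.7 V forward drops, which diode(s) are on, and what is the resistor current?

Only D_B conducts; I_R ≈ 0.74 mA

Assume both conduct. Then node N would need to be at both 2.5−0.7 = 1.8 V and 8.1−0.7 = 7.4 V, which is impossible.
Assume only D_B conducts: V_N = 8.1 − 0.7 = 7.4 V, so I_R = 7.4/10 = 0.74 mA.
Check D_A: its anode-to-cathode voltage is 2.5 − 7.4 = -4.9 V < 0.7 V, so it is off. The assumption is consistent.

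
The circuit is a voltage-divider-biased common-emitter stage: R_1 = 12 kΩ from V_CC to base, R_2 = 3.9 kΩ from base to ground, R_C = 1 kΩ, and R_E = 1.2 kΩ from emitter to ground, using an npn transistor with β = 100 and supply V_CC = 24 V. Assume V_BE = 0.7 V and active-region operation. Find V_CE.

V_CE ≈ 15 V

Thevenize the base divider: V_Th = V_CC·R_2/(R_1+R_2) = 24×3.9/15.9 = 5.89 V, R_Th = R_1‖R_2 = 2.94 kΩ.
Base-emitter loop: V_Th = I_B·R_Th + V_BE + (β+1)I_B·R_E, so I_B = (5.89 − 0.7) / (2.94 + 101×1.2) = 0.0418 mA.
I_C = β·I_B = 100×0.0418 = 4.18 mA, and I_E = (β+1)I_B = 4.22 mA.
V_CE = V_CC − I_C·R_C − I_E·R_E = 24 − 4.18×1 − 4.22×1.2 = 14.8 V.
V_CE = 14.8 V > 0.2 V confirms active-region operation.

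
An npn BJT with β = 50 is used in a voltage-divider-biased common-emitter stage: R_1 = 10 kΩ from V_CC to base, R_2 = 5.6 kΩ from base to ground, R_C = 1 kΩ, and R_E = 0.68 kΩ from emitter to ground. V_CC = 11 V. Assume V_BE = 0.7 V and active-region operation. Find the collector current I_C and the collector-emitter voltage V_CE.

I_C ≈ 4.2 mA, V_CE ≈ 3.8 V

Thevenize the base divider: V_Th = V_CC·R_2/(R_1+R_2) = 11×5.6/15.6 = 3.95 V, R_Th = R_1‖R_2 = 3.59 kΩ.
Base-emitter loop: V_Th = I_B·R_Th + V_BE + (β+1)I_B·R_E, so I_B = (3.95 − 0.7) / (3.59 + 51×0.68) = 0.0849 mA.
I_C = β·I_B = 50×0.0849 = 4.24 mA, and I_E = (β+1)I_B = 4.33 mA.
V_CE = V_CC − I_C·R_C − I_E·R_E = 11 − 4.24×1 − 4.33×0.68 = 3.81 V.
V_CE = 3.81 V > 0.2 V confirms active-region operation.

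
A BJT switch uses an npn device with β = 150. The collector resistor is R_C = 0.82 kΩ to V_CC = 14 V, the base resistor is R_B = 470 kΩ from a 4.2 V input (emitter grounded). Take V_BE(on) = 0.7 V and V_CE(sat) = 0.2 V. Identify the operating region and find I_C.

active; I_C ≈ 1.1 mA

Assume active. Base-emitter loop: I_B = (V_BB − V_BE)/R_B = (4.2 − 0.7)/470 = 0.00745 mA.
I_C = β·I_B = 150×0.00745 = 1.12 mA.
V_CE = V_CC − I_C·R_C = 14 − 1.12×0.82 = 13.1 V > V_CE(sat), so the active-region assumption holds.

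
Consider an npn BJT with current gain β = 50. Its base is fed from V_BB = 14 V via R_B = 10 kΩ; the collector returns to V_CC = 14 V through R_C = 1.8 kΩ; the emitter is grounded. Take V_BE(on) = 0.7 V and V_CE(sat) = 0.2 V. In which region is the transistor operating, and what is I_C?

Assume active: I_B = (14 − 0.7)/10 = 1.33 mA, giving I_C = β·I_B = 66.5 mA.
But then V_CE = 14 − 66.5×1.8 = -106 V < V_CE(sat) = 0.2 V — impossible in the active region.
So the transistor is saturated. With V_CE = 0.2 V, I_C = (V_CC − 0.2)/R_C = 13.8/1.8 = 7.67 mA.
Check: β·I_B = 66.5 mA > I_C = 7.67 mA, confirming saturation.

saturation; I_C ≈ 7.7 mA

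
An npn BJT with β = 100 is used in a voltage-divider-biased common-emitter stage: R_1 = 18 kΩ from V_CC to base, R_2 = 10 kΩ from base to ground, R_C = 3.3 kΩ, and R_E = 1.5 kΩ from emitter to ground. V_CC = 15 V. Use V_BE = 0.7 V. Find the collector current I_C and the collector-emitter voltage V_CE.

Thevenize the base divider: V_Th = V_CC·R_2/(R_1+R_2) = 15×10/28 = 5.36 V, R_Th = R_1‖R_2 = 6.43 kΩ.
Base-emitter loop: V_Th = I_B·R_Th + V_BE + (β+1)I_B·R_E, so I_B = (5.36 − 0.7) / (6.43 + 101×1.5) = 0.0295 mA.
I_C = β·I_B = 100×0.0295 = 2.95 mA, and I_E = (β+1)I_B = 2.98 mA.
V_CE = V_CC − I_C·R_C − I_E·R_E = 15 − 2.95×3.3 − 2.98×1.5 = 0.801 V.
V_CE = 0.801 V > 0.2 V confirms active-region operation.

I_C ≈ 2.9 mA, V_CE ≈ 0.8 V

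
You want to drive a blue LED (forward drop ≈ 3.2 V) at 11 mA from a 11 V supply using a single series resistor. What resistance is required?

The resistor drops V_S − V_D = 11 − 3.2 = 7.8 V at 11 mA.
R = 7.8 V / 11 mA = 0.709 kΩ.

R ≈ 0.71 kΩ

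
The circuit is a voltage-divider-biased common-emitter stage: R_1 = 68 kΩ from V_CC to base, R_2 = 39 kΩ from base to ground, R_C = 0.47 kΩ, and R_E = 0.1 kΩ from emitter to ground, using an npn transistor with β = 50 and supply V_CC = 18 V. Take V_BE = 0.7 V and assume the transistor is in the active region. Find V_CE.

V_CE ≈ 12 V

Thevenize the base divider: V_Th = V_CC·R_2/(R_1+R_2) = 18×39/107 = 6.56 V, R_Th = R_1‖R_2 = 24.8 kΩ.
Base-emitter loop: V_Th = I_B·R_Th + V_BE + (β+1)I_B·R_E, so I_B = (6.56 − 0.7) / (24.8 + 51×0.1) = 0.196 mA.
I_C = β·I_B = 50×0.196 = 9.81 mA, and I_E = (β+1)I_B = 10 mA.
V_CE = V_CC − I_C·R_C − I_E·R_E = 18 − 9.81×0.47 − 10×0.1 = 12.4 V.
V_CE = 12.4 V > 0.2 V confirms active-region operation.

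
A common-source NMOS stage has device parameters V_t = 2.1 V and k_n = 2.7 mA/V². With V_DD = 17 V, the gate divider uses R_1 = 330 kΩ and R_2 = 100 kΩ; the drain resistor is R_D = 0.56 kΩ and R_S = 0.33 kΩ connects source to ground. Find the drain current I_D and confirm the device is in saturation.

I_D ≈ 2 mA

V_G = V_DD·R_2/(R_1+R_2) = 17×100/430 = 3.95 V.
Assume saturation: I_D = (k_n/2)(V_GS − V_t)² with V_GS = V_G − I_D·R_S = 3.95 − 0.33·I_D.
Substituting gives 0.147·I_D² − 2.65·I_D + 4.64 = 0, with roots I_D = 1.96 or 16.1 mA.
The root I_D = 16.1 mA gives V_GS = -1.35 V ≤ V_t, so take I_D = 1.96 mA.
Then V_GS = 3.31 V and V_DS = V_DD − I_D(R_D+R_S) = 17 − 1.96×0.89 = 15.3 V.
Saturation requires V_DS ≥ V_GS − V_t = 1.21 V; 15.3 ≥ 1.21 ✓.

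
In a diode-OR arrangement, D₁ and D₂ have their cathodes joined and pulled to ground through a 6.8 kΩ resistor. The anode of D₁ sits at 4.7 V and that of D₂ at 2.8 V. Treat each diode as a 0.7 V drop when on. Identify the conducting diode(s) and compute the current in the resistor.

Only D₁ conducts; I_R ≈ 0.59 mA

Assume both conduct. Then node N would need to be at both 4.7−0.7 = 4 V and 2.8−0.7 = 2.1 V, which is impossible.
Assume only D₁ conducts: V_N = 4.7 − 0.7 = 4 V, so I_R = 4/6.8 = 0.588 mA.
Check D₂: its anode-to-cathode voltage is 2.8 − 4 = -1.2 V < 0.7 V, so it is off. The assumption is consistent.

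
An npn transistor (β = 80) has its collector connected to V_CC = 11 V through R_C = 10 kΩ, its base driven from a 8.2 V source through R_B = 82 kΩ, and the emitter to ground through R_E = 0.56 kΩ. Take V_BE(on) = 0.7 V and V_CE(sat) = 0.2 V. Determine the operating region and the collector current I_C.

saturation; I_C ≈ 1 mA

Assume active: I_B = (8.2 − 0.7)/(82 + 81×0.56) = 0.0589 mA, I_C = β·I_B = 4.71 mA.
Then V_CE = 11 − 4.71×10 − 4.77×0.56 = -38.8 V < 0.2 V — the active assumption fails.
Re-solve with V_CE = 0.2 V. KCL at the emitter: V_E/R_E = (V_BB−0.7−V_E)/R_B + (V_CC−0.2−V_E)/R_C, giving V_E = 0.617 V.
I_C = (V_CC − 0.2 − V_E)/R_C = (10.8 − 0.617)/10 = 1.02 mA.
Check: I_B = (7.5 − 0.617)/82 = 0.0839 mA, and β·I_B = 6.71 mA > I_C, confirming saturation.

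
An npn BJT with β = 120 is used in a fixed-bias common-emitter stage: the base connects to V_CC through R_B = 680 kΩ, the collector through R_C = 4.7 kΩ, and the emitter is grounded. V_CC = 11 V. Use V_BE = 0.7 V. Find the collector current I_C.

Base loop: V_CC = I_B·R_B + V_BE, so I_B = (11 − 0.7)/680 kΩ = 0.0151 mA.
In the active region I_C = β·I_B = 120 × 0.0151 = 1.82 mA.
Collector loop: V_CE = V_CC − I_C·R_C = 11 − 1.82×4.7 = 2.46 V.
Since V_CE = 2.46 V > V_CE(sat) ≈ 0.2 V, the transistor is in the active region as assumed.

I_C ≈ 1.8 mA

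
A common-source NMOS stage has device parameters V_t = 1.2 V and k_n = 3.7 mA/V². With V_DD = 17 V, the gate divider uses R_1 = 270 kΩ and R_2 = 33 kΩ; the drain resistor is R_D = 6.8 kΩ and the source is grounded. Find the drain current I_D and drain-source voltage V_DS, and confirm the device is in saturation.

I_D ≈ 0.79 mA, V_DS ≈ 12 V

V_G = V_DD·R_2/(R_1+R_2) = 17×33/303 = 1.85 V. With the source grounded, V_GS = V_G = 1.85 V.
Assume saturation: I_D = (k_n/2)(V_GS − V_t)² = (3.7/2)×(1.85 − 1.2)² = 1.85×0.651² = 0.785 mA.
V_DS = V_DD − I_D·R_D = 17 − 0.785×6.8 = 11.7 V.
Saturation requires V_DS ≥ V_GS − V_t = 0.651 V; 11.7 ≥ 0.651 ✓.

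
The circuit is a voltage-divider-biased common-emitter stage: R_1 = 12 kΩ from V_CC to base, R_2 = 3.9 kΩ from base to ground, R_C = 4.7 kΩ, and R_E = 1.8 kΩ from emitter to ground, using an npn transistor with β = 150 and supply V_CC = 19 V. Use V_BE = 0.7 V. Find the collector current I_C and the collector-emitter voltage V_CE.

I_C ≈ 2.2 mA, V_CE ≈ 4.9 V

Thevenize the base divider: V_Th = V_CC·R_2/(R_1+R_2) = 19×3.9/15.9 = 4.66 V, R_Th = R_1‖R_2 = 2.94 kΩ.
Base-emitter loop: V_Th = I_B·R_Th + V_BE + (β+1)I_B·R_E, so I_B = (4.66 − 0.7) / (2.94 + 151×1.8) = 0.0144 mA.
I_C = β·I_B = 150×0.0144 = 2.16 mA, and I_E = (β+1)I_B = 2.18 mA.
V_CE = V_CC − I_C·R_C − I_E·R_E = 19 − 2.16×4.7 − 2.18×1.8 = 4.92 V.
V_CE = 4.92 V > 0.2 V confirms active-region operation.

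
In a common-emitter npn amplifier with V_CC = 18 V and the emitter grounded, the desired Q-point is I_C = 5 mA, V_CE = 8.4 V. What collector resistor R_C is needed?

R_C ≈ 1.9 kΩ

Collector loop: V_CC = I_C·R_C + V_CE.
R_C = (V_CC − V_CE)/I_C = (18 − 8.4)/5 = 1.92 kΩ.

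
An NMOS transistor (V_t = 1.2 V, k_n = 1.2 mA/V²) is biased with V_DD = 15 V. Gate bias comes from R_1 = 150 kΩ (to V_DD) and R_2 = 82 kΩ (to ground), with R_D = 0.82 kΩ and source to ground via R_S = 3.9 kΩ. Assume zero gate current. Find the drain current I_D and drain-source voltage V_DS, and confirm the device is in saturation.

I_D ≈ 0.76 mA, V_DS ≈ 11 V

V_G = V_DD·R_2/(R_1+R_2) = 15×82/232 = 5.3 V.
Assume saturation: I_D = (k_n/2)(V_GS − V_t)² with V_GS = V_G − I_D·R_S = 5.3 − 3.9·I_D.
Substituting gives 9.13·I_D² − 20.2·I_D + 10.1 = 0, with roots I_D = 0.763 or 1.45 mA.
The root I_D = 1.45 mA gives V_GS = -0.355 V ≤ V_t, so take I_D = 0.763 mA.
Then V_GS = 2.33 V and V_DS = V_DD − I_D(R_D+R_S) = 15 − 0.763×4.72 = 11.4 V.
Saturation requires V_DS ≥ V_GS − V_t = 1.13 V; 11.4 ≥ 1.13 ✓.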